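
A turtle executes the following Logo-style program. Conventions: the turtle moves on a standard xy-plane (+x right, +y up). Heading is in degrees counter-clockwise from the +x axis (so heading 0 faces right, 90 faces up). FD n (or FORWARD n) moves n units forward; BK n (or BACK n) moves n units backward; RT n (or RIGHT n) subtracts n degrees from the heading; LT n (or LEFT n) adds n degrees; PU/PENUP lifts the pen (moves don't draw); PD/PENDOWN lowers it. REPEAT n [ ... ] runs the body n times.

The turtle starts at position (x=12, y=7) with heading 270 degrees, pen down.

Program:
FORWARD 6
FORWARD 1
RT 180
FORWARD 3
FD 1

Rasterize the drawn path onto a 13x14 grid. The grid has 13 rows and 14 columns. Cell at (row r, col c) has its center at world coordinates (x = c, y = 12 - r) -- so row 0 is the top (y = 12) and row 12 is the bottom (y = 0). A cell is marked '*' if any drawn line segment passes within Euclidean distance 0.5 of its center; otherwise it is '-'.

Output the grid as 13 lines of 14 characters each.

Segment 0: (12,7) -> (12,1)
Segment 1: (12,1) -> (12,0)
Segment 2: (12,0) -> (12,3)
Segment 3: (12,3) -> (12,4)

Answer: --------------
--------------
--------------
--------------
--------------
------------*-
------------*-
------------*-
------------*-
------------*-
------------*-
------------*-
------------*-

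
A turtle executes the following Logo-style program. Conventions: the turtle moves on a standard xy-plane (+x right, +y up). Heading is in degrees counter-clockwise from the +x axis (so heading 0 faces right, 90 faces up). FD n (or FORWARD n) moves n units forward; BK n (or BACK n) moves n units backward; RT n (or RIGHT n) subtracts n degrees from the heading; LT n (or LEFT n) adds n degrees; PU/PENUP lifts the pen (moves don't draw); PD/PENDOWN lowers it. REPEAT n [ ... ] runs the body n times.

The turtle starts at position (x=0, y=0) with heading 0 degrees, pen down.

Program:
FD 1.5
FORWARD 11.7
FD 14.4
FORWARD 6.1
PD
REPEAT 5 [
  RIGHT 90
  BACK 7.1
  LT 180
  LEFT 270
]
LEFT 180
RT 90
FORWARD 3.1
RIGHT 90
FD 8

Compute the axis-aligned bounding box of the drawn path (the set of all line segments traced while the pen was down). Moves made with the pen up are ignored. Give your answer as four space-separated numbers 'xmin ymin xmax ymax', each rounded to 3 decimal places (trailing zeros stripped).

Executing turtle program step by step:
Start: pos=(0,0), heading=0, pen down
FD 1.5: (0,0) -> (1.5,0) [heading=0, draw]
FD 11.7: (1.5,0) -> (13.2,0) [heading=0, draw]
FD 14.4: (13.2,0) -> (27.6,0) [heading=0, draw]
FD 6.1: (27.6,0) -> (33.7,0) [heading=0, draw]
PD: pen down
REPEAT 5 [
  -- iteration 1/5 --
  RT 90: heading 0 -> 270
  BK 7.1: (33.7,0) -> (33.7,7.1) [heading=270, draw]
  LT 180: heading 270 -> 90
  LT 270: heading 90 -> 0
  -- iteration 2/5 --
  RT 90: heading 0 -> 270
  BK 7.1: (33.7,7.1) -> (33.7,14.2) [heading=270, draw]
  LT 180: heading 270 -> 90
  LT 270: heading 90 -> 0
  -- iteration 3/5 --
  RT 90: heading 0 -> 270
  BK 7.1: (33.7,14.2) -> (33.7,21.3) [heading=270, draw]
  LT 180: heading 270 -> 90
  LT 270: heading 90 -> 0
  -- iteration 4/5 --
  RT 90: heading 0 -> 270
  BK 7.1: (33.7,21.3) -> (33.7,28.4) [heading=270, draw]
  LT 180: heading 270 -> 90
  LT 270: heading 90 -> 0
  -- iteration 5/5 --
  RT 90: heading 0 -> 270
  BK 7.1: (33.7,28.4) -> (33.7,35.5) [heading=270, draw]
  LT 180: heading 270 -> 90
  LT 270: heading 90 -> 0
]
LT 180: heading 0 -> 180
RT 90: heading 180 -> 90
FD 3.1: (33.7,35.5) -> (33.7,38.6) [heading=90, draw]
RT 90: heading 90 -> 0
FD 8: (33.7,38.6) -> (41.7,38.6) [heading=0, draw]
Final: pos=(41.7,38.6), heading=0, 11 segment(s) drawn

Segment endpoints: x in {0, 1.5, 13.2, 27.6, 33.7, 33.7, 33.7, 41.7}, y in {0, 7.1, 14.2, 21.3, 28.4, 35.5, 38.6, 38.6}
xmin=0, ymin=0, xmax=41.7, ymax=38.6

Answer: 0 0 41.7 38.6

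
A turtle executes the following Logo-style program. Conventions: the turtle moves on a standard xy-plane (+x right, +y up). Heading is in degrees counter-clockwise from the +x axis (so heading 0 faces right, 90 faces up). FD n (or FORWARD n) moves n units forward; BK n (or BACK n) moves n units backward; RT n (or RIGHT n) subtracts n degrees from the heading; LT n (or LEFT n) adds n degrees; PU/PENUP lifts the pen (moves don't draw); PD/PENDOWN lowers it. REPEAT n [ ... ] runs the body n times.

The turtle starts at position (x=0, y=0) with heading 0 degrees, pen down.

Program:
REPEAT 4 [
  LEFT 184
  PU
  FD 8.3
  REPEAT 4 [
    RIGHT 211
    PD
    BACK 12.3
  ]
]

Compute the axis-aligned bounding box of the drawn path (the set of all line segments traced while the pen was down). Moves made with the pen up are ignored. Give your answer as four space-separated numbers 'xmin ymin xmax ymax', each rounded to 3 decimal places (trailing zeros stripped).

Answer: -33.04 -43.71 6.7 6.872

Derivation:
Executing turtle program step by step:
Start: pos=(0,0), heading=0, pen down
REPEAT 4 [
  -- iteration 1/4 --
  LT 184: heading 0 -> 184
  PU: pen up
  FD 8.3: (0,0) -> (-8.28,-0.579) [heading=184, move]
  REPEAT 4 [
    -- iteration 1/4 --
    RT 211: heading 184 -> 333
    PD: pen down
    BK 12.3: (-8.28,-0.579) -> (-19.239,5.005) [heading=333, draw]
    -- iteration 2/4 --
    RT 211: heading 333 -> 122
    PD: pen down
    BK 12.3: (-19.239,5.005) -> (-12.721,-5.426) [heading=122, draw]
    -- iteration 3/4 --
    RT 211: heading 122 -> 271
    PD: pen down
    BK 12.3: (-12.721,-5.426) -> (-12.936,6.872) [heading=271, draw]
    -- iteration 4/4 --
    RT 211: heading 271 -> 60
    PD: pen down
    BK 12.3: (-12.936,6.872) -> (-19.086,-3.78) [heading=60, draw]
  ]
  -- iteration 2/4 --
  LT 184: heading 60 -> 244
  PU: pen up
  FD 8.3: (-19.086,-3.78) -> (-22.724,-11.24) [heading=244, move]
  REPEAT 4 [
    -- iteration 1/4 --
    RT 211: heading 244 -> 33
    PD: pen down
    BK 12.3: (-22.724,-11.24) -> (-33.04,-17.939) [heading=33, draw]
    -- iteration 2/4 --
    RT 211: heading 33 -> 182
    PD: pen down
    BK 12.3: (-33.04,-17.939) -> (-20.747,-17.51) [heading=182, draw]
    -- iteration 3/4 --
    RT 211: heading 182 -> 331
    PD: pen down
    BK 12.3: (-20.747,-17.51) -> (-31.505,-11.547) [heading=331, draw]
    -- iteration 4/4 --
    RT 211: heading 331 -> 120
    PD: pen down
    BK 12.3: (-31.505,-11.547) -> (-25.355,-22.199) [heading=120, draw]
  ]
  -- iteration 3/4 --
  LT 184: heading 120 -> 304
  PU: pen up
  FD 8.3: (-25.355,-22.199) -> (-20.714,-29.08) [heading=304, move]
  REPEAT 4 [
    -- iteration 1/4 --
    RT 211: heading 304 -> 93
    PD: pen down
    BK 12.3: (-20.714,-29.08) -> (-20.07,-41.363) [heading=93, draw]
    -- iteration 2/4 --
    RT 211: heading 93 -> 242
    PD: pen down
    BK 12.3: (-20.07,-41.363) -> (-14.296,-30.503) [heading=242, draw]
    -- iteration 3/4 --
    RT 211: heading 242 -> 31
    PD: pen down
    BK 12.3: (-14.296,-30.503) -> (-24.839,-36.837) [heading=31, draw]
    -- iteration 4/4 --
    RT 211: heading 31 -> 180
    PD: pen down
    BK 12.3: (-24.839,-36.837) -> (-12.539,-36.837) [heading=180, draw]
  ]
  -- iteration 4/4 --
  LT 184: heading 180 -> 4
  PU: pen up
  FD 8.3: (-12.539,-36.837) -> (-4.259,-36.259) [heading=4, move]
  REPEAT 4 [
    -- iteration 1/4 --
    RT 211: heading 4 -> 153
    PD: pen down
    BK 12.3: (-4.259,-36.259) -> (6.7,-41.843) [heading=153, draw]
    -- iteration 2/4 --
    RT 211: heading 153 -> 302
    PD: pen down
    BK 12.3: (6.7,-41.843) -> (0.182,-31.412) [heading=302, draw]
    -- iteration 3/4 --
    RT 211: heading 302 -> 91
    PD: pen down
    BK 12.3: (0.182,-31.412) -> (0.397,-43.71) [heading=91, draw]
    -- iteration 4/4 --
    RT 211: heading 91 -> 240
    PD: pen down
    BK 12.3: (0.397,-43.71) -> (6.547,-33.058) [heading=240, draw]
  ]
]
Final: pos=(6.547,-33.058), heading=240, 16 segment(s) drawn

Segment endpoints: x in {-33.04, -31.505, -25.355, -24.839, -22.724, -20.747, -20.714, -20.07, -19.239, -19.086, -14.296, -12.936, -12.721, -12.539, -8.28, -4.259, 0.182, 0.397, 6.547, 6.7}, y in {-43.71, -41.843, -41.363, -36.837, -36.837, -36.259, -33.058, -31.412, -30.503, -29.08, -22.199, -17.939, -17.51, -11.547, -11.24, -5.426, -3.78, -0.579, 5.005, 6.872}
xmin=-33.04, ymin=-43.71, xmax=6.7, ymax=6.872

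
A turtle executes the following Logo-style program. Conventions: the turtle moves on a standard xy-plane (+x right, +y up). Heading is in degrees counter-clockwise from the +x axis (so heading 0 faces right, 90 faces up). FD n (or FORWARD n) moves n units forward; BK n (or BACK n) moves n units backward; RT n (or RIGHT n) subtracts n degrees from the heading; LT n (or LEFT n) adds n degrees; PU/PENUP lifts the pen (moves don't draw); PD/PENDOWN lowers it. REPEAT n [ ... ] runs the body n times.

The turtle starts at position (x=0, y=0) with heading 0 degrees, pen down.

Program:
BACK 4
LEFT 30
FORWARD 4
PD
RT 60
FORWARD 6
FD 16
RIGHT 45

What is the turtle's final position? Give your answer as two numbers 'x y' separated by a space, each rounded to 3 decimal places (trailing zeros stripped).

Answer: 18.517 -9

Derivation:
Executing turtle program step by step:
Start: pos=(0,0), heading=0, pen down
BK 4: (0,0) -> (-4,0) [heading=0, draw]
LT 30: heading 0 -> 30
FD 4: (-4,0) -> (-0.536,2) [heading=30, draw]
PD: pen down
RT 60: heading 30 -> 330
FD 6: (-0.536,2) -> (4.66,-1) [heading=330, draw]
FD 16: (4.66,-1) -> (18.517,-9) [heading=330, draw]
RT 45: heading 330 -> 285
Final: pos=(18.517,-9), heading=285, 4 segment(s) drawn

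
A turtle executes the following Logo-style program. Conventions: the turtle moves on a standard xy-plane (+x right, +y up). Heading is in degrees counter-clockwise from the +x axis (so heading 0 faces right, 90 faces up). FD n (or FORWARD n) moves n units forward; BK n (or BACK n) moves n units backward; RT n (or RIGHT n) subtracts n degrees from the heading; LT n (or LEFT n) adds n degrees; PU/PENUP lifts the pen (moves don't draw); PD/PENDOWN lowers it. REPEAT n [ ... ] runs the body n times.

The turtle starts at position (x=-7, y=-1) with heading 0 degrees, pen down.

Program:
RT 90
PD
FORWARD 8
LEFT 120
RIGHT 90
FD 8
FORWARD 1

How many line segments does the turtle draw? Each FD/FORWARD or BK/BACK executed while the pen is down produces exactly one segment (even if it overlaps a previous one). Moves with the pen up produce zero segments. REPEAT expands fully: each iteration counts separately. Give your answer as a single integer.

Executing turtle program step by step:
Start: pos=(-7,-1), heading=0, pen down
RT 90: heading 0 -> 270
PD: pen down
FD 8: (-7,-1) -> (-7,-9) [heading=270, draw]
LT 120: heading 270 -> 30
RT 90: heading 30 -> 300
FD 8: (-7,-9) -> (-3,-15.928) [heading=300, draw]
FD 1: (-3,-15.928) -> (-2.5,-16.794) [heading=300, draw]
Final: pos=(-2.5,-16.794), heading=300, 3 segment(s) drawn
Segments drawn: 3

Answer: 3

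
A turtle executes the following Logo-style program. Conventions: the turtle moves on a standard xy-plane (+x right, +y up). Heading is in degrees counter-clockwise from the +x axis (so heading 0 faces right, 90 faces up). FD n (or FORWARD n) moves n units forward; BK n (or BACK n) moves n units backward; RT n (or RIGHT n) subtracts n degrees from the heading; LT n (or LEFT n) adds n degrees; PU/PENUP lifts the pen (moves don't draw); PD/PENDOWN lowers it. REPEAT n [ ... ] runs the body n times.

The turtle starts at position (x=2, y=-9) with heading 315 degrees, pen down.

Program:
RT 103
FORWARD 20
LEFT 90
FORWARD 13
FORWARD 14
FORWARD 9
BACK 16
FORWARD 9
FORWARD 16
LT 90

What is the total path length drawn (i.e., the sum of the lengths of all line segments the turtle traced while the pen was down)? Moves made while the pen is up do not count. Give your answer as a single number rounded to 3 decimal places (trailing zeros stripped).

Executing turtle program step by step:
Start: pos=(2,-9), heading=315, pen down
RT 103: heading 315 -> 212
FD 20: (2,-9) -> (-14.961,-19.598) [heading=212, draw]
LT 90: heading 212 -> 302
FD 13: (-14.961,-19.598) -> (-8.072,-30.623) [heading=302, draw]
FD 14: (-8.072,-30.623) -> (-0.653,-42.496) [heading=302, draw]
FD 9: (-0.653,-42.496) -> (4.116,-50.128) [heading=302, draw]
BK 16: (4.116,-50.128) -> (-4.363,-36.559) [heading=302, draw]
FD 9: (-4.363,-36.559) -> (0.407,-44.192) [heading=302, draw]
FD 16: (0.407,-44.192) -> (8.885,-57.761) [heading=302, draw]
LT 90: heading 302 -> 32
Final: pos=(8.885,-57.761), heading=32, 7 segment(s) drawn

Segment lengths:
  seg 1: (2,-9) -> (-14.961,-19.598), length = 20
  seg 2: (-14.961,-19.598) -> (-8.072,-30.623), length = 13
  seg 3: (-8.072,-30.623) -> (-0.653,-42.496), length = 14
  seg 4: (-0.653,-42.496) -> (4.116,-50.128), length = 9
  seg 5: (4.116,-50.128) -> (-4.363,-36.559), length = 16
  seg 6: (-4.363,-36.559) -> (0.407,-44.192), length = 9
  seg 7: (0.407,-44.192) -> (8.885,-57.761), length = 16
Total = 97

Answer: 97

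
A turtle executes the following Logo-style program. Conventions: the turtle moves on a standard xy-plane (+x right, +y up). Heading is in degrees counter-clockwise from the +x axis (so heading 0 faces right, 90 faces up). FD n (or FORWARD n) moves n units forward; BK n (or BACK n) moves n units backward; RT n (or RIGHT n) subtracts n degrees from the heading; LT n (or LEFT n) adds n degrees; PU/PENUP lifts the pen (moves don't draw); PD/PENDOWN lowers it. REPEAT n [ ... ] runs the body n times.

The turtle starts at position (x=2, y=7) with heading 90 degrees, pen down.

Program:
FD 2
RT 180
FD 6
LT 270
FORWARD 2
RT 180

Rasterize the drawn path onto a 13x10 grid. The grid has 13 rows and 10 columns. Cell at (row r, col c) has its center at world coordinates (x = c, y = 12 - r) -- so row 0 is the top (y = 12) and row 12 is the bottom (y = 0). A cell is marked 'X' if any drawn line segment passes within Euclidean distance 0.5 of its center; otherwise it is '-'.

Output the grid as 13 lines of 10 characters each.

Segment 0: (2,7) -> (2,9)
Segment 1: (2,9) -> (2,3)
Segment 2: (2,3) -> (0,3)

Answer: ----------
----------
----------
--X-------
--X-------
--X-------
--X-------
--X-------
--X-------
XXX-------
----------
----------
----------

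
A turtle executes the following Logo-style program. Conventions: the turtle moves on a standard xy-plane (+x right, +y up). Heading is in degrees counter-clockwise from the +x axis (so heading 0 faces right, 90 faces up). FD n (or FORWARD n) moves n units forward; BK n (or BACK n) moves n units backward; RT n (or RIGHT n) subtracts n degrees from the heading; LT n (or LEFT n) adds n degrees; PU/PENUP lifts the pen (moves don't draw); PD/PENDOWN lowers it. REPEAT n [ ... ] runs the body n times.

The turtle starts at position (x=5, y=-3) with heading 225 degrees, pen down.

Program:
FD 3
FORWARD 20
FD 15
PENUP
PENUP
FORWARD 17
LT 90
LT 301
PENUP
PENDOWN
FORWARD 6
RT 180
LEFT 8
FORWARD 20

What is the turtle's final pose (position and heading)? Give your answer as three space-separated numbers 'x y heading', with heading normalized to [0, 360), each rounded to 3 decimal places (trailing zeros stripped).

Executing turtle program step by step:
Start: pos=(5,-3), heading=225, pen down
FD 3: (5,-3) -> (2.879,-5.121) [heading=225, draw]
FD 20: (2.879,-5.121) -> (-11.263,-19.263) [heading=225, draw]
FD 15: (-11.263,-19.263) -> (-21.87,-29.87) [heading=225, draw]
PU: pen up
PU: pen up
FD 17: (-21.87,-29.87) -> (-33.891,-41.891) [heading=225, move]
LT 90: heading 225 -> 315
LT 301: heading 315 -> 256
PU: pen up
PD: pen down
FD 6: (-33.891,-41.891) -> (-35.342,-47.713) [heading=256, draw]
RT 180: heading 256 -> 76
LT 8: heading 76 -> 84
FD 20: (-35.342,-47.713) -> (-33.252,-27.822) [heading=84, draw]
Final: pos=(-33.252,-27.822), heading=84, 5 segment(s) drawn

Answer: -33.252 -27.822 84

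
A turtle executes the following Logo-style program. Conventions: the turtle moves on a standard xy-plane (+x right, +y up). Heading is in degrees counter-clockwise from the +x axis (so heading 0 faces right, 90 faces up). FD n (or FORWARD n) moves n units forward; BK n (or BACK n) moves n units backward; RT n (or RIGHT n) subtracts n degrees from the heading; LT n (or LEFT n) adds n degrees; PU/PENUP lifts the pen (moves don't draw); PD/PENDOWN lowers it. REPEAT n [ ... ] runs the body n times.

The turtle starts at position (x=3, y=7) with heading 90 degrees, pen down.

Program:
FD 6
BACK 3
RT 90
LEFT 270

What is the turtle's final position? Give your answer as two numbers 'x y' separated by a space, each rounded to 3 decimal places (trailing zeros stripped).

Executing turtle program step by step:
Start: pos=(3,7), heading=90, pen down
FD 6: (3,7) -> (3,13) [heading=90, draw]
BK 3: (3,13) -> (3,10) [heading=90, draw]
RT 90: heading 90 -> 0
LT 270: heading 0 -> 270
Final: pos=(3,10), heading=270, 2 segment(s) drawn

Answer: 3 10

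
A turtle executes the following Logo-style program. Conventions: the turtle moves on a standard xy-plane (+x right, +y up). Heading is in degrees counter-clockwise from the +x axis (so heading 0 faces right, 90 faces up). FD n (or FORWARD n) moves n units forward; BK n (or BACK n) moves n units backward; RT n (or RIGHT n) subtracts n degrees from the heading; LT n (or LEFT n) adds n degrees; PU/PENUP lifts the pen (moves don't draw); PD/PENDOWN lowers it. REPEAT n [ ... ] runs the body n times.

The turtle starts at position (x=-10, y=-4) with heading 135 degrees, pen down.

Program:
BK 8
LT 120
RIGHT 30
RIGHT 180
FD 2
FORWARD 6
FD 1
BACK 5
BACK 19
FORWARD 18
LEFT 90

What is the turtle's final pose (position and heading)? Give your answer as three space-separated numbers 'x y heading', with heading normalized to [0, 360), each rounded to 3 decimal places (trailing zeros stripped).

Answer: -2.222 -7.536 135

Derivation:
Executing turtle program step by step:
Start: pos=(-10,-4), heading=135, pen down
BK 8: (-10,-4) -> (-4.343,-9.657) [heading=135, draw]
LT 120: heading 135 -> 255
RT 30: heading 255 -> 225
RT 180: heading 225 -> 45
FD 2: (-4.343,-9.657) -> (-2.929,-8.243) [heading=45, draw]
FD 6: (-2.929,-8.243) -> (1.314,-4) [heading=45, draw]
FD 1: (1.314,-4) -> (2.021,-3.293) [heading=45, draw]
BK 5: (2.021,-3.293) -> (-1.515,-6.828) [heading=45, draw]
BK 19: (-1.515,-6.828) -> (-14.95,-20.263) [heading=45, draw]
FD 18: (-14.95,-20.263) -> (-2.222,-7.536) [heading=45, draw]
LT 90: heading 45 -> 135
Final: pos=(-2.222,-7.536), heading=135, 7 segment(s) drawn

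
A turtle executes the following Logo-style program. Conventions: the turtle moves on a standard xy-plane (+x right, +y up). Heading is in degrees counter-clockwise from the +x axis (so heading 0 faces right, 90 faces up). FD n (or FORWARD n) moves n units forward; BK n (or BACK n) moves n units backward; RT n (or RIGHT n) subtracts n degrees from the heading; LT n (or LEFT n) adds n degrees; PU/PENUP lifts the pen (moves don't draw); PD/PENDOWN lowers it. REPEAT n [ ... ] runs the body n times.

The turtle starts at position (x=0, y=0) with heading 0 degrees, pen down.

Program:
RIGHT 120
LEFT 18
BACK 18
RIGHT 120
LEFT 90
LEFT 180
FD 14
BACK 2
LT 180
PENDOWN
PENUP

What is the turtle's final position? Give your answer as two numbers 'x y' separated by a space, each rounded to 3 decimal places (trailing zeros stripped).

Answer: 11.772 26.524

Derivation:
Executing turtle program step by step:
Start: pos=(0,0), heading=0, pen down
RT 120: heading 0 -> 240
LT 18: heading 240 -> 258
BK 18: (0,0) -> (3.742,17.607) [heading=258, draw]
RT 120: heading 258 -> 138
LT 90: heading 138 -> 228
LT 180: heading 228 -> 48
FD 14: (3.742,17.607) -> (13.11,28.011) [heading=48, draw]
BK 2: (13.11,28.011) -> (11.772,26.524) [heading=48, draw]
LT 180: heading 48 -> 228
PD: pen down
PU: pen up
Final: pos=(11.772,26.524), heading=228, 3 segment(s) drawn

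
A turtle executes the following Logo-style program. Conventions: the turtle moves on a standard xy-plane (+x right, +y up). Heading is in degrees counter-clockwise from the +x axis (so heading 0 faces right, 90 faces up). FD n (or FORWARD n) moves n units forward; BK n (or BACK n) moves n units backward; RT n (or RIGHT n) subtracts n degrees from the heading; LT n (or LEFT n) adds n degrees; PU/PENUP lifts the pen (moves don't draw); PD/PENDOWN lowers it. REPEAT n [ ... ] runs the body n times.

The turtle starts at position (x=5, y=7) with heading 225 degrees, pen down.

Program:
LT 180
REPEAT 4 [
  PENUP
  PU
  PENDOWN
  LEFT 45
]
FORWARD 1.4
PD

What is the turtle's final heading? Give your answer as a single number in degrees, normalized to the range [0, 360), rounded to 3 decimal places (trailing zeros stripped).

Executing turtle program step by step:
Start: pos=(5,7), heading=225, pen down
LT 180: heading 225 -> 45
REPEAT 4 [
  -- iteration 1/4 --
  PU: pen up
  PU: pen up
  PD: pen down
  LT 45: heading 45 -> 90
  -- iteration 2/4 --
  PU: pen up
  PU: pen up
  PD: pen down
  LT 45: heading 90 -> 135
  -- iteration 3/4 --
  PU: pen up
  PU: pen up
  PD: pen down
  LT 45: heading 135 -> 180
  -- iteration 4/4 --
  PU: pen up
  PU: pen up
  PD: pen down
  LT 45: heading 180 -> 225
]
FD 1.4: (5,7) -> (4.01,6.01) [heading=225, draw]
PD: pen down
Final: pos=(4.01,6.01), heading=225, 1 segment(s) drawn

Answer: 225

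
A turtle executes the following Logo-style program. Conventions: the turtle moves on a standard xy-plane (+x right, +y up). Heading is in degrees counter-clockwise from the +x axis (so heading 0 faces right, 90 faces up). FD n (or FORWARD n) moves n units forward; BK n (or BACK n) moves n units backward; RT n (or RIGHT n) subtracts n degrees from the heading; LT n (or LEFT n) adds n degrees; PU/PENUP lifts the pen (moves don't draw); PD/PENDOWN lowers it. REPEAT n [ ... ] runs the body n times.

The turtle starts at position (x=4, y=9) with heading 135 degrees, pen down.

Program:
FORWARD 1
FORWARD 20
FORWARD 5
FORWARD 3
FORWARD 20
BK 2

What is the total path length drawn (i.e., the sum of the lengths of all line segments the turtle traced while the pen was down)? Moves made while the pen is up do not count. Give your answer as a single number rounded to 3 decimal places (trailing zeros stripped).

Executing turtle program step by step:
Start: pos=(4,9), heading=135, pen down
FD 1: (4,9) -> (3.293,9.707) [heading=135, draw]
FD 20: (3.293,9.707) -> (-10.849,23.849) [heading=135, draw]
FD 5: (-10.849,23.849) -> (-14.385,27.385) [heading=135, draw]
FD 3: (-14.385,27.385) -> (-16.506,29.506) [heading=135, draw]
FD 20: (-16.506,29.506) -> (-30.648,43.648) [heading=135, draw]
BK 2: (-30.648,43.648) -> (-29.234,42.234) [heading=135, draw]
Final: pos=(-29.234,42.234), heading=135, 6 segment(s) drawn

Segment lengths:
  seg 1: (4,9) -> (3.293,9.707), length = 1
  seg 2: (3.293,9.707) -> (-10.849,23.849), length = 20
  seg 3: (-10.849,23.849) -> (-14.385,27.385), length = 5
  seg 4: (-14.385,27.385) -> (-16.506,29.506), length = 3
  seg 5: (-16.506,29.506) -> (-30.648,43.648), length = 20
  seg 6: (-30.648,43.648) -> (-29.234,42.234), length = 2
Total = 51

Answer: 51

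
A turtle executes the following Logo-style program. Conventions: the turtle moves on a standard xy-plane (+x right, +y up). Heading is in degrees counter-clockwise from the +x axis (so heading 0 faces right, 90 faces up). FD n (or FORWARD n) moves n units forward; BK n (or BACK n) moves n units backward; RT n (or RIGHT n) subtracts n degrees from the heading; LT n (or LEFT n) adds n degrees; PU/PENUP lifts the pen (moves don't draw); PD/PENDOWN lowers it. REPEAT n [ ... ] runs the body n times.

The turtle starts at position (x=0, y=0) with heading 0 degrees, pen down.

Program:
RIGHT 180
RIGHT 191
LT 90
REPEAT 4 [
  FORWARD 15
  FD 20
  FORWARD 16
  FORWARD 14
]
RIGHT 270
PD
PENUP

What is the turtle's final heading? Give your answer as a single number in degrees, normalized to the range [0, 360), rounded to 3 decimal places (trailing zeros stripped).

Executing turtle program step by step:
Start: pos=(0,0), heading=0, pen down
RT 180: heading 0 -> 180
RT 191: heading 180 -> 349
LT 90: heading 349 -> 79
REPEAT 4 [
  -- iteration 1/4 --
  FD 15: (0,0) -> (2.862,14.724) [heading=79, draw]
  FD 20: (2.862,14.724) -> (6.678,34.357) [heading=79, draw]
  FD 16: (6.678,34.357) -> (9.731,50.063) [heading=79, draw]
  FD 14: (9.731,50.063) -> (12.403,63.806) [heading=79, draw]
  -- iteration 2/4 --
  FD 15: (12.403,63.806) -> (15.265,78.53) [heading=79, draw]
  FD 20: (15.265,78.53) -> (19.081,98.163) [heading=79, draw]
  FD 16: (19.081,98.163) -> (22.134,113.869) [heading=79, draw]
  FD 14: (22.134,113.869) -> (24.805,127.612) [heading=79, draw]
  -- iteration 3/4 --
  FD 15: (24.805,127.612) -> (27.667,142.336) [heading=79, draw]
  FD 20: (27.667,142.336) -> (31.483,161.968) [heading=79, draw]
  FD 16: (31.483,161.968) -> (34.536,177.675) [heading=79, draw]
  FD 14: (34.536,177.675) -> (37.208,191.417) [heading=79, draw]
  -- iteration 4/4 --
  FD 15: (37.208,191.417) -> (40.07,206.142) [heading=79, draw]
  FD 20: (40.07,206.142) -> (43.886,225.774) [heading=79, draw]
  FD 16: (43.886,225.774) -> (46.939,241.48) [heading=79, draw]
  FD 14: (46.939,241.48) -> (49.61,255.223) [heading=79, draw]
]
RT 270: heading 79 -> 169
PD: pen down
PU: pen up
Final: pos=(49.61,255.223), heading=169, 16 segment(s) drawn

Answer: 169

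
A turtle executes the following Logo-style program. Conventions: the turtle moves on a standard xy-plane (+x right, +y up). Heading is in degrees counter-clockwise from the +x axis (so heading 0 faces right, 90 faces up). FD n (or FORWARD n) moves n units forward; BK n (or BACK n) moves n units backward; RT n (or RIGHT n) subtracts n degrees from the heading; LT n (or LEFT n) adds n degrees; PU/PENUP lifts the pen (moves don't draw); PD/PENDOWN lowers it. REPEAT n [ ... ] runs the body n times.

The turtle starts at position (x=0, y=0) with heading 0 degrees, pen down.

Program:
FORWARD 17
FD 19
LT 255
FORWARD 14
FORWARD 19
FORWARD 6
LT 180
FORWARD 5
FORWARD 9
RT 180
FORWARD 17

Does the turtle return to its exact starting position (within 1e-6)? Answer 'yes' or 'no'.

Answer: no

Derivation:
Executing turtle program step by step:
Start: pos=(0,0), heading=0, pen down
FD 17: (0,0) -> (17,0) [heading=0, draw]
FD 19: (17,0) -> (36,0) [heading=0, draw]
LT 255: heading 0 -> 255
FD 14: (36,0) -> (32.377,-13.523) [heading=255, draw]
FD 19: (32.377,-13.523) -> (27.459,-31.876) [heading=255, draw]
FD 6: (27.459,-31.876) -> (25.906,-37.671) [heading=255, draw]
LT 180: heading 255 -> 75
FD 5: (25.906,-37.671) -> (27.2,-32.841) [heading=75, draw]
FD 9: (27.2,-32.841) -> (29.53,-24.148) [heading=75, draw]
RT 180: heading 75 -> 255
FD 17: (29.53,-24.148) -> (25.13,-40.569) [heading=255, draw]
Final: pos=(25.13,-40.569), heading=255, 8 segment(s) drawn

Start position: (0, 0)
Final position: (25.13, -40.569)
Distance = 47.721; >= 1e-6 -> NOT closed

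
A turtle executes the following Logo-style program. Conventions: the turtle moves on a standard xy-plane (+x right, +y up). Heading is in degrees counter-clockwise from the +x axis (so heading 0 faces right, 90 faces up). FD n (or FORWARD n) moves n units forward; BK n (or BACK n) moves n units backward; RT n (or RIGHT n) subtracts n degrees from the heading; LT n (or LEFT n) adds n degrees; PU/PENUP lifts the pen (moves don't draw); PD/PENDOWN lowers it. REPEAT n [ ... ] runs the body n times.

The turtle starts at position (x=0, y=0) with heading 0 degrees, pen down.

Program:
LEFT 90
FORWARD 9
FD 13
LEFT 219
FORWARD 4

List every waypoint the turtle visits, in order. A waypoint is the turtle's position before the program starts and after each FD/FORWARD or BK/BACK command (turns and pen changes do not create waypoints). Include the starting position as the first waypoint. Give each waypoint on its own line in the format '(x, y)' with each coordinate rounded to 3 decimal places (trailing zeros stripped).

Answer: (0, 0)
(0, 9)
(0, 22)
(2.517, 18.891)

Derivation:
Executing turtle program step by step:
Start: pos=(0,0), heading=0, pen down
LT 90: heading 0 -> 90
FD 9: (0,0) -> (0,9) [heading=90, draw]
FD 13: (0,9) -> (0,22) [heading=90, draw]
LT 219: heading 90 -> 309
FD 4: (0,22) -> (2.517,18.891) [heading=309, draw]
Final: pos=(2.517,18.891), heading=309, 3 segment(s) drawn
Waypoints (4 total):
(0, 0)
(0, 9)
(0, 22)
(2.517, 18.891)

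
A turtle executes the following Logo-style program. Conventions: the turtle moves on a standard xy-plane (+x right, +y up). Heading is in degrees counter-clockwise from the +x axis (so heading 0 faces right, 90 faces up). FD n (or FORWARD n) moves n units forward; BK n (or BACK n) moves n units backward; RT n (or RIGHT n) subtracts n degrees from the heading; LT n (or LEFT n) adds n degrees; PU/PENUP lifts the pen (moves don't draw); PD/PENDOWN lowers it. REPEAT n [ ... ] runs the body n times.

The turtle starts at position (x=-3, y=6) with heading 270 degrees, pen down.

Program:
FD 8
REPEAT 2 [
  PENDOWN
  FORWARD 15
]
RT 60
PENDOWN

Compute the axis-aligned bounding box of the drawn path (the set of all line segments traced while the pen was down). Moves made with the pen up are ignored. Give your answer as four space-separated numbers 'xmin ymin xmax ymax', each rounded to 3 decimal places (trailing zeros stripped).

Executing turtle program step by step:
Start: pos=(-3,6), heading=270, pen down
FD 8: (-3,6) -> (-3,-2) [heading=270, draw]
REPEAT 2 [
  -- iteration 1/2 --
  PD: pen down
  FD 15: (-3,-2) -> (-3,-17) [heading=270, draw]
  -- iteration 2/2 --
  PD: pen down
  FD 15: (-3,-17) -> (-3,-32) [heading=270, draw]
]
RT 60: heading 270 -> 210
PD: pen down
Final: pos=(-3,-32), heading=210, 3 segment(s) drawn

Segment endpoints: x in {-3, -3, -3, -3}, y in {-32, -17, -2, 6}
xmin=-3, ymin=-32, xmax=-3, ymax=6

Answer: -3 -32 -3 6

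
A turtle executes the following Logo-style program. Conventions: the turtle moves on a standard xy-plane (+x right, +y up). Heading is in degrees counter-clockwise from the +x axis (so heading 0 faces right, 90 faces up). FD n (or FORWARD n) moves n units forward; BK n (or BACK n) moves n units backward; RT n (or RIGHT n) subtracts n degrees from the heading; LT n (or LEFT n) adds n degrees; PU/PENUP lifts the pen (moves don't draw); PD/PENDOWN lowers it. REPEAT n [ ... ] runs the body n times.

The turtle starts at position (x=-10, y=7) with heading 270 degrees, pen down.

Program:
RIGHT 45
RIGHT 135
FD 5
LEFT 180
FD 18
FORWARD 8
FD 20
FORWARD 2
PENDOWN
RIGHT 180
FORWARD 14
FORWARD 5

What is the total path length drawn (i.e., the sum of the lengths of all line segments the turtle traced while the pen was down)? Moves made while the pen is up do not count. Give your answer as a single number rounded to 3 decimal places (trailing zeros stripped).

Answer: 72

Derivation:
Executing turtle program step by step:
Start: pos=(-10,7), heading=270, pen down
RT 45: heading 270 -> 225
RT 135: heading 225 -> 90
FD 5: (-10,7) -> (-10,12) [heading=90, draw]
LT 180: heading 90 -> 270
FD 18: (-10,12) -> (-10,-6) [heading=270, draw]
FD 8: (-10,-6) -> (-10,-14) [heading=270, draw]
FD 20: (-10,-14) -> (-10,-34) [heading=270, draw]
FD 2: (-10,-34) -> (-10,-36) [heading=270, draw]
PD: pen down
RT 180: heading 270 -> 90
FD 14: (-10,-36) -> (-10,-22) [heading=90, draw]
FD 5: (-10,-22) -> (-10,-17) [heading=90, draw]
Final: pos=(-10,-17), heading=90, 7 segment(s) drawn

Segment lengths:
  seg 1: (-10,7) -> (-10,12), length = 5
  seg 2: (-10,12) -> (-10,-6), length = 18
  seg 3: (-10,-6) -> (-10,-14), length = 8
  seg 4: (-10,-14) -> (-10,-34), length = 20
  seg 5: (-10,-34) -> (-10,-36), length = 2
  seg 6: (-10,-36) -> (-10,-22), length = 14
  seg 7: (-10,-22) -> (-10,-17), length = 5
Total = 72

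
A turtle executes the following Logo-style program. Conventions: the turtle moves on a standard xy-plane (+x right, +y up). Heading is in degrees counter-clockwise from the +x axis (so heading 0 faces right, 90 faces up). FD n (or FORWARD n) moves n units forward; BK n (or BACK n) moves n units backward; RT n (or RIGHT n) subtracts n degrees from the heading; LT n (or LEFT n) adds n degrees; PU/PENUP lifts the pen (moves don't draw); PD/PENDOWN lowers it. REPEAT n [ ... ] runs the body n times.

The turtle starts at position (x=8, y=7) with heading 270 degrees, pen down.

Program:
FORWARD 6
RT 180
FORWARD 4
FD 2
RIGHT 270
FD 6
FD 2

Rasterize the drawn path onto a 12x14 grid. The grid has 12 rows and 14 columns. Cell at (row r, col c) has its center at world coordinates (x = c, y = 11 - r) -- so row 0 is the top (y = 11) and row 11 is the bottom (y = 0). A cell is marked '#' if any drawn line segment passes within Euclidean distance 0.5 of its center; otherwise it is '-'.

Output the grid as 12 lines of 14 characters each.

Answer: --------------
--------------
--------------
--------------
#########-----
--------#-----
--------#-----
--------#-----
--------#-----
--------#-----
--------#-----
--------------

Derivation:
Segment 0: (8,7) -> (8,1)
Segment 1: (8,1) -> (8,5)
Segment 2: (8,5) -> (8,7)
Segment 3: (8,7) -> (2,7)
Segment 4: (2,7) -> (-0,7)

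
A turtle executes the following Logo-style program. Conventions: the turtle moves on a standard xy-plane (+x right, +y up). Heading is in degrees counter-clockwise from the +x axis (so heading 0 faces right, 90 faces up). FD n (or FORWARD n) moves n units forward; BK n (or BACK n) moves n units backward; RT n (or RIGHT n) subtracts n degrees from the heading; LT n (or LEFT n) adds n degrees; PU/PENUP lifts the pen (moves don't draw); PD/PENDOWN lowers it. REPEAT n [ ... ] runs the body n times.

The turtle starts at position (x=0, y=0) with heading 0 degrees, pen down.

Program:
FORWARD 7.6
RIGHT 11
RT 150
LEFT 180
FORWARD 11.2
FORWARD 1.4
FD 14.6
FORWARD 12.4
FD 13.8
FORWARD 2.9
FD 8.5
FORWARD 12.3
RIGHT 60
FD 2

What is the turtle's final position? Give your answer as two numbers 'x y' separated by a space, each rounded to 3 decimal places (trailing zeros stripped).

Answer: 82.009 23.789

Derivation:
Executing turtle program step by step:
Start: pos=(0,0), heading=0, pen down
FD 7.6: (0,0) -> (7.6,0) [heading=0, draw]
RT 11: heading 0 -> 349
RT 150: heading 349 -> 199
LT 180: heading 199 -> 19
FD 11.2: (7.6,0) -> (18.19,3.646) [heading=19, draw]
FD 1.4: (18.19,3.646) -> (19.514,4.102) [heading=19, draw]
FD 14.6: (19.514,4.102) -> (33.318,8.855) [heading=19, draw]
FD 12.4: (33.318,8.855) -> (45.043,12.892) [heading=19, draw]
FD 13.8: (45.043,12.892) -> (58.091,17.385) [heading=19, draw]
FD 2.9: (58.091,17.385) -> (60.833,18.329) [heading=19, draw]
FD 8.5: (60.833,18.329) -> (68.87,21.097) [heading=19, draw]
FD 12.3: (68.87,21.097) -> (80.499,25.101) [heading=19, draw]
RT 60: heading 19 -> 319
FD 2: (80.499,25.101) -> (82.009,23.789) [heading=319, draw]
Final: pos=(82.009,23.789), heading=319, 10 segment(s) drawn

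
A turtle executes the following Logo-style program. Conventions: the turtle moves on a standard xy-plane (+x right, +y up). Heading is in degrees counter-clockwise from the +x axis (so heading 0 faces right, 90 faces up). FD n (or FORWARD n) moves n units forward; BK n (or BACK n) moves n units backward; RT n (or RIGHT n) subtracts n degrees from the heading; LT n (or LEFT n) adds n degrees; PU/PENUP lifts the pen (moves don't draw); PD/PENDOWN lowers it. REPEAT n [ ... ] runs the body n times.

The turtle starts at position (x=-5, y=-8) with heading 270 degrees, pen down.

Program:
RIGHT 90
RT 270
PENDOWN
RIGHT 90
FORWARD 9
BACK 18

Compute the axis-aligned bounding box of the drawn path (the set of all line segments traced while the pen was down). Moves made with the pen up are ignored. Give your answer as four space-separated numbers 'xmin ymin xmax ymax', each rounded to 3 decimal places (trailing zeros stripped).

Executing turtle program step by step:
Start: pos=(-5,-8), heading=270, pen down
RT 90: heading 270 -> 180
RT 270: heading 180 -> 270
PD: pen down
RT 90: heading 270 -> 180
FD 9: (-5,-8) -> (-14,-8) [heading=180, draw]
BK 18: (-14,-8) -> (4,-8) [heading=180, draw]
Final: pos=(4,-8), heading=180, 2 segment(s) drawn

Segment endpoints: x in {-14, -5, 4}, y in {-8, -8}
xmin=-14, ymin=-8, xmax=4, ymax=-8

Answer: -14 -8 4 -8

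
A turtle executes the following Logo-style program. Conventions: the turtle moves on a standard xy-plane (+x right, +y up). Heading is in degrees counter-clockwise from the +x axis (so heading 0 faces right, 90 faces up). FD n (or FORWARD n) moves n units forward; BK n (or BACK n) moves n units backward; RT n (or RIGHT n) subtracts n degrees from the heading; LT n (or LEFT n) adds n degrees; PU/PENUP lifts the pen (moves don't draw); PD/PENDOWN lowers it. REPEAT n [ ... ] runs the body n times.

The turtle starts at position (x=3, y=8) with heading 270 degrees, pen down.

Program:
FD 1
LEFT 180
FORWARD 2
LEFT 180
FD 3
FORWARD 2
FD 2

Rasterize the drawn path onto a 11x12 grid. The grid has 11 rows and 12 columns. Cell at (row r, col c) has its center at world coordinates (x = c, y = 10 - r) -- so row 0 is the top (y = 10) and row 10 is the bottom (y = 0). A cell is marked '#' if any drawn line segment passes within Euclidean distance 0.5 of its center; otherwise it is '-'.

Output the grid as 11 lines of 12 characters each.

Segment 0: (3,8) -> (3,7)
Segment 1: (3,7) -> (3,9)
Segment 2: (3,9) -> (3,6)
Segment 3: (3,6) -> (3,4)
Segment 4: (3,4) -> (3,2)

Answer: ------------
---#--------
---#--------
---#--------
---#--------
---#--------
---#--------
---#--------
---#--------
------------
------------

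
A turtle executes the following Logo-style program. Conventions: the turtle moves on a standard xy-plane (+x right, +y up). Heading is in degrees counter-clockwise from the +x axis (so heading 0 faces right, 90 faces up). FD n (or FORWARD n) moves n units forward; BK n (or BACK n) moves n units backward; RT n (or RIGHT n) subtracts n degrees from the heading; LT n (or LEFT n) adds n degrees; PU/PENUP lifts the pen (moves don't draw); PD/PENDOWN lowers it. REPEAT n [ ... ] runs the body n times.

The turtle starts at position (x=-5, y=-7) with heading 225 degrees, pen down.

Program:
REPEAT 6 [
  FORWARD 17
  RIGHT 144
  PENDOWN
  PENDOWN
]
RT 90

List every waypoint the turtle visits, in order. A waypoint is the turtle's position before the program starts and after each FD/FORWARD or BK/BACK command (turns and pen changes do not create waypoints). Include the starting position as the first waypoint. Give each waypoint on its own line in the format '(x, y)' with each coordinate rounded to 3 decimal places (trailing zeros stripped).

Executing turtle program step by step:
Start: pos=(-5,-7), heading=225, pen down
REPEAT 6 [
  -- iteration 1/6 --
  FD 17: (-5,-7) -> (-17.021,-19.021) [heading=225, draw]
  RT 144: heading 225 -> 81
  PD: pen down
  PD: pen down
  -- iteration 2/6 --
  FD 17: (-17.021,-19.021) -> (-14.361,-2.23) [heading=81, draw]
  RT 144: heading 81 -> 297
  PD: pen down
  PD: pen down
  -- iteration 3/6 --
  FD 17: (-14.361,-2.23) -> (-6.644,-17.377) [heading=297, draw]
  RT 144: heading 297 -> 153
  PD: pen down
  PD: pen down
  -- iteration 4/6 --
  FD 17: (-6.644,-17.377) -> (-21.791,-9.659) [heading=153, draw]
  RT 144: heading 153 -> 9
  PD: pen down
  PD: pen down
  -- iteration 5/6 --
  FD 17: (-21.791,-9.659) -> (-5,-7) [heading=9, draw]
  RT 144: heading 9 -> 225
  PD: pen down
  PD: pen down
  -- iteration 6/6 --
  FD 17: (-5,-7) -> (-17.021,-19.021) [heading=225, draw]
  RT 144: heading 225 -> 81
  PD: pen down
  PD: pen down
]
RT 90: heading 81 -> 351
Final: pos=(-17.021,-19.021), heading=351, 6 segment(s) drawn
Waypoints (7 total):
(-5, -7)
(-17.021, -19.021)
(-14.361, -2.23)
(-6.644, -17.377)
(-21.791, -9.659)
(-5, -7)
(-17.021, -19.021)

Answer: (-5, -7)
(-17.021, -19.021)
(-14.361, -2.23)
(-6.644, -17.377)
(-21.791, -9.659)
(-5, -7)
(-17.021, -19.021)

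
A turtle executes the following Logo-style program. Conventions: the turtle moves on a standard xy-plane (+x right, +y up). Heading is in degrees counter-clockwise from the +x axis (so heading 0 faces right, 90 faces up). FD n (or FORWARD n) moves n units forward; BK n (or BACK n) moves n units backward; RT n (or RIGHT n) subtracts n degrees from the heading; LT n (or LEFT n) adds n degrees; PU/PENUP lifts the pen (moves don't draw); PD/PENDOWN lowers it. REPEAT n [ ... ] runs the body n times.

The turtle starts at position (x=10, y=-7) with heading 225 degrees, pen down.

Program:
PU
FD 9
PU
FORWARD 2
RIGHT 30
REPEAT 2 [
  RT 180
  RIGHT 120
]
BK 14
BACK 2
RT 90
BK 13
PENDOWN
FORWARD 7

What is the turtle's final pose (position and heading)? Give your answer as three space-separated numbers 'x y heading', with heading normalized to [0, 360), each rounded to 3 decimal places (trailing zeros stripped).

Executing turtle program step by step:
Start: pos=(10,-7), heading=225, pen down
PU: pen up
FD 9: (10,-7) -> (3.636,-13.364) [heading=225, move]
PU: pen up
FD 2: (3.636,-13.364) -> (2.222,-14.778) [heading=225, move]
RT 30: heading 225 -> 195
REPEAT 2 [
  -- iteration 1/2 --
  RT 180: heading 195 -> 15
  RT 120: heading 15 -> 255
  -- iteration 2/2 --
  RT 180: heading 255 -> 75
  RT 120: heading 75 -> 315
]
BK 14: (2.222,-14.778) -> (-7.678,-4.879) [heading=315, move]
BK 2: (-7.678,-4.879) -> (-9.092,-3.464) [heading=315, move]
RT 90: heading 315 -> 225
BK 13: (-9.092,-3.464) -> (0.101,5.728) [heading=225, move]
PD: pen down
FD 7: (0.101,5.728) -> (-4.849,0.778) [heading=225, draw]
Final: pos=(-4.849,0.778), heading=225, 1 segment(s) drawn

Answer: -4.849 0.778 225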